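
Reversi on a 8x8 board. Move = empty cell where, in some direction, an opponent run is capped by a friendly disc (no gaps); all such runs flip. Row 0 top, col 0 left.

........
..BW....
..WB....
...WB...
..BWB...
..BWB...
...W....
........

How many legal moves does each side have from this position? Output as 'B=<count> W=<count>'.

Answer: B=11 W=12

Derivation:
-- B to move --
(0,2): no bracket -> illegal
(0,3): flips 1 -> legal
(0,4): no bracket -> illegal
(1,1): flips 2 -> legal
(1,4): flips 1 -> legal
(2,1): flips 1 -> legal
(2,4): flips 1 -> legal
(3,1): no bracket -> illegal
(3,2): flips 3 -> legal
(6,2): flips 1 -> legal
(6,4): flips 1 -> legal
(7,2): flips 1 -> legal
(7,3): flips 4 -> legal
(7,4): flips 1 -> legal
B mobility = 11
-- W to move --
(0,1): no bracket -> illegal
(0,2): flips 1 -> legal
(0,3): no bracket -> illegal
(1,1): flips 1 -> legal
(1,4): no bracket -> illegal
(2,1): no bracket -> illegal
(2,4): flips 1 -> legal
(2,5): flips 1 -> legal
(3,1): flips 1 -> legal
(3,2): no bracket -> illegal
(3,5): flips 2 -> legal
(4,1): flips 2 -> legal
(4,5): flips 2 -> legal
(5,1): flips 2 -> legal
(5,5): flips 2 -> legal
(6,1): flips 1 -> legal
(6,2): no bracket -> illegal
(6,4): no bracket -> illegal
(6,5): flips 1 -> legal
W mobility = 12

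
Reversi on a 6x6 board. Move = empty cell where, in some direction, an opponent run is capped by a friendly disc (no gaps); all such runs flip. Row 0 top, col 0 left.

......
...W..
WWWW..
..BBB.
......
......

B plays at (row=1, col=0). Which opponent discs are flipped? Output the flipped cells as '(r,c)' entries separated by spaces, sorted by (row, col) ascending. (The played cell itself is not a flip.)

Answer: (2,1)

Derivation:
Dir NW: edge -> no flip
Dir N: first cell '.' (not opp) -> no flip
Dir NE: first cell '.' (not opp) -> no flip
Dir W: edge -> no flip
Dir E: first cell '.' (not opp) -> no flip
Dir SW: edge -> no flip
Dir S: opp run (2,0), next='.' -> no flip
Dir SE: opp run (2,1) capped by B -> flip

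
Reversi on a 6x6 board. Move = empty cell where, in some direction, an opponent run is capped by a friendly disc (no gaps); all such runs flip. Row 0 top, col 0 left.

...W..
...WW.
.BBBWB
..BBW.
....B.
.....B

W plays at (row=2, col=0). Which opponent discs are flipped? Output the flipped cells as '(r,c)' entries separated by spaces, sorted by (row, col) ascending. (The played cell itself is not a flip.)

Answer: (2,1) (2,2) (2,3)

Derivation:
Dir NW: edge -> no flip
Dir N: first cell '.' (not opp) -> no flip
Dir NE: first cell '.' (not opp) -> no flip
Dir W: edge -> no flip
Dir E: opp run (2,1) (2,2) (2,3) capped by W -> flip
Dir SW: edge -> no flip
Dir S: first cell '.' (not opp) -> no flip
Dir SE: first cell '.' (not opp) -> no flip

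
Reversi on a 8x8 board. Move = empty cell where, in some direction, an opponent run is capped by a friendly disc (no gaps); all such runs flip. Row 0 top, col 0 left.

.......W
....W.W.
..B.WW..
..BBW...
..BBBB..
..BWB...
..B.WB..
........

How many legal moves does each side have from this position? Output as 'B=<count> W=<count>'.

-- B to move --
(0,3): no bracket -> illegal
(0,4): flips 3 -> legal
(0,5): no bracket -> illegal
(0,6): no bracket -> illegal
(1,3): no bracket -> illegal
(1,5): flips 1 -> legal
(1,7): no bracket -> illegal
(2,3): flips 1 -> legal
(2,6): no bracket -> illegal
(2,7): no bracket -> illegal
(3,5): flips 1 -> legal
(3,6): no bracket -> illegal
(5,5): no bracket -> illegal
(6,3): flips 2 -> legal
(7,3): no bracket -> illegal
(7,4): flips 1 -> legal
(7,5): flips 2 -> legal
B mobility = 7
-- W to move --
(1,1): no bracket -> illegal
(1,2): no bracket -> illegal
(1,3): no bracket -> illegal
(2,1): no bracket -> illegal
(2,3): flips 2 -> legal
(3,1): flips 3 -> legal
(3,5): flips 1 -> legal
(3,6): no bracket -> illegal
(4,1): no bracket -> illegal
(4,6): no bracket -> illegal
(5,1): flips 3 -> legal
(5,5): flips 1 -> legal
(5,6): flips 1 -> legal
(6,1): flips 2 -> legal
(6,3): no bracket -> illegal
(6,6): flips 1 -> legal
(7,1): flips 1 -> legal
(7,2): no bracket -> illegal
(7,3): no bracket -> illegal
(7,4): no bracket -> illegal
(7,5): no bracket -> illegal
(7,6): no bracket -> illegal
W mobility = 9

Answer: B=7 W=9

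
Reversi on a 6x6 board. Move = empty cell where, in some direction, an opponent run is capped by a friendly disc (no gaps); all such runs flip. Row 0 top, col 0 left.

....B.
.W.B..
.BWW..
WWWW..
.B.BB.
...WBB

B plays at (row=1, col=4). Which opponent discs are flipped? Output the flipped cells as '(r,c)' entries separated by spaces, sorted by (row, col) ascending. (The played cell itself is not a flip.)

Dir NW: first cell '.' (not opp) -> no flip
Dir N: first cell 'B' (not opp) -> no flip
Dir NE: first cell '.' (not opp) -> no flip
Dir W: first cell 'B' (not opp) -> no flip
Dir E: first cell '.' (not opp) -> no flip
Dir SW: opp run (2,3) (3,2) capped by B -> flip
Dir S: first cell '.' (not opp) -> no flip
Dir SE: first cell '.' (not opp) -> no flip

Answer: (2,3) (3,2)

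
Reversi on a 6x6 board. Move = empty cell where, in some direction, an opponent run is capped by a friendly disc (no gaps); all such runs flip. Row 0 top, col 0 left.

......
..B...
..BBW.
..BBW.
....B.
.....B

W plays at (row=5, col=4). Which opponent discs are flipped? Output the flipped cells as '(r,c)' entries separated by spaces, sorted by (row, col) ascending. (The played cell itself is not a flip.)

Answer: (4,4)

Derivation:
Dir NW: first cell '.' (not opp) -> no flip
Dir N: opp run (4,4) capped by W -> flip
Dir NE: first cell '.' (not opp) -> no flip
Dir W: first cell '.' (not opp) -> no flip
Dir E: opp run (5,5), next=edge -> no flip
Dir SW: edge -> no flip
Dir S: edge -> no flip
Dir SE: edge -> no flip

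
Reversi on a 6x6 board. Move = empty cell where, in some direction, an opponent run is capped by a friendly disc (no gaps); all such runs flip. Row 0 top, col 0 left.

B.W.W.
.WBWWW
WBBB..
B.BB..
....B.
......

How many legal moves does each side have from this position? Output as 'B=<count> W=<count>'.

Answer: B=4 W=7

Derivation:
-- B to move --
(0,1): flips 1 -> legal
(0,3): flips 1 -> legal
(0,5): flips 1 -> legal
(1,0): flips 2 -> legal
(2,4): no bracket -> illegal
(2,5): no bracket -> illegal
(3,1): no bracket -> illegal
B mobility = 4
-- W to move --
(0,1): no bracket -> illegal
(0,3): no bracket -> illegal
(1,0): no bracket -> illegal
(2,4): flips 3 -> legal
(3,1): flips 2 -> legal
(3,4): no bracket -> illegal
(3,5): no bracket -> illegal
(4,0): flips 1 -> legal
(4,1): flips 2 -> legal
(4,2): flips 3 -> legal
(4,3): flips 2 -> legal
(4,5): no bracket -> illegal
(5,3): no bracket -> illegal
(5,4): no bracket -> illegal
(5,5): flips 3 -> legal
W mobility = 7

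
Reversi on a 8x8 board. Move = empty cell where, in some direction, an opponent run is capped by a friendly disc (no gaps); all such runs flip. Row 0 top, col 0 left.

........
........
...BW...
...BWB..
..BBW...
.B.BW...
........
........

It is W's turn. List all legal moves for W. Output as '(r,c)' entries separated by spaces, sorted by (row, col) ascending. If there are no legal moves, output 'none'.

(1,2): flips 1 -> legal
(1,3): no bracket -> illegal
(1,4): no bracket -> illegal
(2,2): flips 2 -> legal
(2,5): no bracket -> illegal
(2,6): flips 1 -> legal
(3,1): no bracket -> illegal
(3,2): flips 2 -> legal
(3,6): flips 1 -> legal
(4,0): no bracket -> illegal
(4,1): flips 2 -> legal
(4,5): no bracket -> illegal
(4,6): flips 1 -> legal
(5,0): no bracket -> illegal
(5,2): flips 2 -> legal
(6,0): flips 3 -> legal
(6,1): no bracket -> illegal
(6,2): flips 1 -> legal
(6,3): no bracket -> illegal
(6,4): no bracket -> illegal

Answer: (1,2) (2,2) (2,6) (3,2) (3,6) (4,1) (4,6) (5,2) (6,0) (6,2)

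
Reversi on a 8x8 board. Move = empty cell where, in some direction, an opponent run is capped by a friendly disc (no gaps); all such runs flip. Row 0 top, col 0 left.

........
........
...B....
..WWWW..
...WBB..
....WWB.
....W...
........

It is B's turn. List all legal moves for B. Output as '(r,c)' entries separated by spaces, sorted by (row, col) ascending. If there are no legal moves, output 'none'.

Answer: (2,2) (2,4) (2,5) (2,6) (4,1) (4,2) (5,3) (6,3) (6,5) (6,6) (7,4)

Derivation:
(2,1): no bracket -> illegal
(2,2): flips 1 -> legal
(2,4): flips 1 -> legal
(2,5): flips 1 -> legal
(2,6): flips 1 -> legal
(3,1): no bracket -> illegal
(3,6): no bracket -> illegal
(4,1): flips 1 -> legal
(4,2): flips 1 -> legal
(4,6): no bracket -> illegal
(5,2): no bracket -> illegal
(5,3): flips 4 -> legal
(6,3): flips 1 -> legal
(6,5): flips 1 -> legal
(6,6): flips 1 -> legal
(7,3): no bracket -> illegal
(7,4): flips 2 -> legal
(7,5): no bracket -> illegal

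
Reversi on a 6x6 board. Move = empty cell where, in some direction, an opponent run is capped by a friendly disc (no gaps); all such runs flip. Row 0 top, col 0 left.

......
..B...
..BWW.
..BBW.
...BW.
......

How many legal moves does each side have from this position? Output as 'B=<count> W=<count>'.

Answer: B=7 W=8

Derivation:
-- B to move --
(1,3): flips 1 -> legal
(1,4): flips 1 -> legal
(1,5): flips 1 -> legal
(2,5): flips 3 -> legal
(3,5): flips 1 -> legal
(4,5): flips 3 -> legal
(5,3): no bracket -> illegal
(5,4): no bracket -> illegal
(5,5): flips 1 -> legal
B mobility = 7
-- W to move --
(0,1): flips 1 -> legal
(0,2): no bracket -> illegal
(0,3): no bracket -> illegal
(1,1): flips 2 -> legal
(1,3): no bracket -> illegal
(2,1): flips 1 -> legal
(3,1): flips 2 -> legal
(4,1): flips 1 -> legal
(4,2): flips 2 -> legal
(5,2): flips 1 -> legal
(5,3): flips 2 -> legal
(5,4): no bracket -> illegal
W mobility = 8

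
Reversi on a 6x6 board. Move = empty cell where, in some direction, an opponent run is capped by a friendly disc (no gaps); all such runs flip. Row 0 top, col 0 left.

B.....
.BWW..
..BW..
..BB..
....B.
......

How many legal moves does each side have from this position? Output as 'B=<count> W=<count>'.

Answer: B=5 W=6

Derivation:
-- B to move --
(0,1): no bracket -> illegal
(0,2): flips 1 -> legal
(0,3): flips 2 -> legal
(0,4): flips 1 -> legal
(1,4): flips 3 -> legal
(2,1): no bracket -> illegal
(2,4): flips 1 -> legal
(3,4): no bracket -> illegal
B mobility = 5
-- W to move --
(0,1): no bracket -> illegal
(0,2): no bracket -> illegal
(1,0): flips 1 -> legal
(2,0): no bracket -> illegal
(2,1): flips 1 -> legal
(2,4): no bracket -> illegal
(3,1): flips 1 -> legal
(3,4): no bracket -> illegal
(3,5): no bracket -> illegal
(4,1): flips 1 -> legal
(4,2): flips 2 -> legal
(4,3): flips 1 -> legal
(4,5): no bracket -> illegal
(5,3): no bracket -> illegal
(5,4): no bracket -> illegal
(5,5): no bracket -> illegal
W mobility = 6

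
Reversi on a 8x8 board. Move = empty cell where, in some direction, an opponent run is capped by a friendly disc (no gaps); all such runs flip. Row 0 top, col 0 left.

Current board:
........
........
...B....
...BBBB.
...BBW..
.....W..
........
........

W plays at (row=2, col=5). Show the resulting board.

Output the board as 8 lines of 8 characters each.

Answer: ........
........
...B.W..
...BBWB.
...BBW..
.....W..
........
........

Derivation:
Place W at (2,5); scan 8 dirs for brackets.
Dir NW: first cell '.' (not opp) -> no flip
Dir N: first cell '.' (not opp) -> no flip
Dir NE: first cell '.' (not opp) -> no flip
Dir W: first cell '.' (not opp) -> no flip
Dir E: first cell '.' (not opp) -> no flip
Dir SW: opp run (3,4) (4,3), next='.' -> no flip
Dir S: opp run (3,5) capped by W -> flip
Dir SE: opp run (3,6), next='.' -> no flip
All flips: (3,5)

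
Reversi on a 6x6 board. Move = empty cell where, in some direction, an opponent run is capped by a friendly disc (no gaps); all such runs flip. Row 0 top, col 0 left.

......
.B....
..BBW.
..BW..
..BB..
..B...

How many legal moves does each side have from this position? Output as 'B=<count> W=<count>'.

-- B to move --
(1,3): no bracket -> illegal
(1,4): no bracket -> illegal
(1,5): flips 2 -> legal
(2,5): flips 1 -> legal
(3,4): flips 1 -> legal
(3,5): no bracket -> illegal
(4,4): flips 1 -> legal
B mobility = 4
-- W to move --
(0,0): flips 2 -> legal
(0,1): no bracket -> illegal
(0,2): no bracket -> illegal
(1,0): no bracket -> illegal
(1,2): no bracket -> illegal
(1,3): flips 1 -> legal
(1,4): no bracket -> illegal
(2,0): no bracket -> illegal
(2,1): flips 2 -> legal
(3,1): flips 1 -> legal
(3,4): no bracket -> illegal
(4,1): no bracket -> illegal
(4,4): no bracket -> illegal
(5,1): flips 1 -> legal
(5,3): flips 1 -> legal
(5,4): no bracket -> illegal
W mobility = 6

Answer: B=4 W=6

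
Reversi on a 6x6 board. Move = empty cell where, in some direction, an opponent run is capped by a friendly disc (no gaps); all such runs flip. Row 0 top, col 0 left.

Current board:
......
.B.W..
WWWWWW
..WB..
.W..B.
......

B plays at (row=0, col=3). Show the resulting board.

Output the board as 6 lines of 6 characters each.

Answer: ...B..
.B.B..
WWWBWW
..WB..
.W..B.
......

Derivation:
Place B at (0,3); scan 8 dirs for brackets.
Dir NW: edge -> no flip
Dir N: edge -> no flip
Dir NE: edge -> no flip
Dir W: first cell '.' (not opp) -> no flip
Dir E: first cell '.' (not opp) -> no flip
Dir SW: first cell '.' (not opp) -> no flip
Dir S: opp run (1,3) (2,3) capped by B -> flip
Dir SE: first cell '.' (not opp) -> no flip
All flips: (1,3) (2,3)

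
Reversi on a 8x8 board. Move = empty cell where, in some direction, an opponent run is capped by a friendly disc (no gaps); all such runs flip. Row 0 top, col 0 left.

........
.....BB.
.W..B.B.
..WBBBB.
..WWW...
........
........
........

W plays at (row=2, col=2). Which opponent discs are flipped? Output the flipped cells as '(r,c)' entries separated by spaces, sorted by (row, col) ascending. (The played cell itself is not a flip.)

Answer: (3,3)

Derivation:
Dir NW: first cell '.' (not opp) -> no flip
Dir N: first cell '.' (not opp) -> no flip
Dir NE: first cell '.' (not opp) -> no flip
Dir W: first cell 'W' (not opp) -> no flip
Dir E: first cell '.' (not opp) -> no flip
Dir SW: first cell '.' (not opp) -> no flip
Dir S: first cell 'W' (not opp) -> no flip
Dir SE: opp run (3,3) capped by W -> flip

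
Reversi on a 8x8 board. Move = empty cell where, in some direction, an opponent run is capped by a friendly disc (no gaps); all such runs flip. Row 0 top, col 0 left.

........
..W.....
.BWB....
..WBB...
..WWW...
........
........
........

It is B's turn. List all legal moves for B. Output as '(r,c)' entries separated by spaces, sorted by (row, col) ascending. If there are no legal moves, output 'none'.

(0,1): flips 1 -> legal
(0,2): no bracket -> illegal
(0,3): flips 1 -> legal
(1,1): flips 1 -> legal
(1,3): no bracket -> illegal
(3,1): flips 1 -> legal
(3,5): no bracket -> illegal
(4,1): flips 1 -> legal
(4,5): no bracket -> illegal
(5,1): flips 1 -> legal
(5,2): flips 1 -> legal
(5,3): flips 1 -> legal
(5,4): flips 3 -> legal
(5,5): flips 1 -> legal

Answer: (0,1) (0,3) (1,1) (3,1) (4,1) (5,1) (5,2) (5,3) (5,4) (5,5)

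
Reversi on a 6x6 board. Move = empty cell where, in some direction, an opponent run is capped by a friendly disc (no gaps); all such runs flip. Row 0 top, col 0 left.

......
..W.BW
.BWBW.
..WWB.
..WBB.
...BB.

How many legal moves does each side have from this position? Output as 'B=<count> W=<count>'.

Answer: B=6 W=9

Derivation:
-- B to move --
(0,1): flips 1 -> legal
(0,2): no bracket -> illegal
(0,3): flips 1 -> legal
(0,4): no bracket -> illegal
(0,5): no bracket -> illegal
(1,1): flips 2 -> legal
(1,3): no bracket -> illegal
(2,5): flips 1 -> legal
(3,1): flips 3 -> legal
(3,5): no bracket -> illegal
(4,1): flips 2 -> legal
(5,1): no bracket -> illegal
(5,2): no bracket -> illegal
B mobility = 6
-- W to move --
(0,3): no bracket -> illegal
(0,4): flips 1 -> legal
(0,5): flips 2 -> legal
(1,0): flips 1 -> legal
(1,1): no bracket -> illegal
(1,3): flips 2 -> legal
(2,0): flips 1 -> legal
(2,5): no bracket -> illegal
(3,0): flips 1 -> legal
(3,1): no bracket -> illegal
(3,5): flips 1 -> legal
(4,5): flips 4 -> legal
(5,2): no bracket -> illegal
(5,5): flips 1 -> legal
W mobility = 9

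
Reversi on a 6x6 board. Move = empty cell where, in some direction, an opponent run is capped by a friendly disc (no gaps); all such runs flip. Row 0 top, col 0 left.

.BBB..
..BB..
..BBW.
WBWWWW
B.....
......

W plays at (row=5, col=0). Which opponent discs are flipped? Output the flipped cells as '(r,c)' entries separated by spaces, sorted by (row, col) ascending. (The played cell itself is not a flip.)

Answer: (4,0)

Derivation:
Dir NW: edge -> no flip
Dir N: opp run (4,0) capped by W -> flip
Dir NE: first cell '.' (not opp) -> no flip
Dir W: edge -> no flip
Dir E: first cell '.' (not opp) -> no flip
Dir SW: edge -> no flip
Dir S: edge -> no flip
Dir SE: edge -> no flip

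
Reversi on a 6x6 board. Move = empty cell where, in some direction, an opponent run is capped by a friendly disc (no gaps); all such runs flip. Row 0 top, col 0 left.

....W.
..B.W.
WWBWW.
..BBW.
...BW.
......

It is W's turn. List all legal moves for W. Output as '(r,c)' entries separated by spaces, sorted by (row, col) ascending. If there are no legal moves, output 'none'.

Answer: (0,1) (0,3) (1,1) (3,1) (4,1) (4,2) (5,2) (5,3) (5,4)

Derivation:
(0,1): flips 1 -> legal
(0,2): no bracket -> illegal
(0,3): flips 1 -> legal
(1,1): flips 2 -> legal
(1,3): no bracket -> illegal
(3,1): flips 2 -> legal
(4,1): flips 1 -> legal
(4,2): flips 2 -> legal
(5,2): flips 1 -> legal
(5,3): flips 2 -> legal
(5,4): flips 2 -> legal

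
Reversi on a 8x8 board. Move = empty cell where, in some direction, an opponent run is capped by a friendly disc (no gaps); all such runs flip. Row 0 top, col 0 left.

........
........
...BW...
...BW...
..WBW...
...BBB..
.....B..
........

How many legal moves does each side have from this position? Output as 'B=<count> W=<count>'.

Answer: B=8 W=7

Derivation:
-- B to move --
(1,3): no bracket -> illegal
(1,4): flips 3 -> legal
(1,5): flips 1 -> legal
(2,5): flips 2 -> legal
(3,1): flips 1 -> legal
(3,2): no bracket -> illegal
(3,5): flips 2 -> legal
(4,1): flips 1 -> legal
(4,5): flips 2 -> legal
(5,1): flips 1 -> legal
(5,2): no bracket -> illegal
B mobility = 8
-- W to move --
(1,2): flips 1 -> legal
(1,3): no bracket -> illegal
(1,4): no bracket -> illegal
(2,2): flips 2 -> legal
(3,2): flips 1 -> legal
(4,5): no bracket -> illegal
(4,6): no bracket -> illegal
(5,2): flips 1 -> legal
(5,6): no bracket -> illegal
(6,2): flips 1 -> legal
(6,3): no bracket -> illegal
(6,4): flips 2 -> legal
(6,6): flips 1 -> legal
(7,4): no bracket -> illegal
(7,5): no bracket -> illegal
(7,6): no bracket -> illegal
W mobility = 7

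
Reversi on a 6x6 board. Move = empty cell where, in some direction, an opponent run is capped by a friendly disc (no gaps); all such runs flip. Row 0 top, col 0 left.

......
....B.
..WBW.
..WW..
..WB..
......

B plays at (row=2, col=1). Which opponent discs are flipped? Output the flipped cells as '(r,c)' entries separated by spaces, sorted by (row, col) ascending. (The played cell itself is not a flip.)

Dir NW: first cell '.' (not opp) -> no flip
Dir N: first cell '.' (not opp) -> no flip
Dir NE: first cell '.' (not opp) -> no flip
Dir W: first cell '.' (not opp) -> no flip
Dir E: opp run (2,2) capped by B -> flip
Dir SW: first cell '.' (not opp) -> no flip
Dir S: first cell '.' (not opp) -> no flip
Dir SE: opp run (3,2) capped by B -> flip

Answer: (2,2) (3,2)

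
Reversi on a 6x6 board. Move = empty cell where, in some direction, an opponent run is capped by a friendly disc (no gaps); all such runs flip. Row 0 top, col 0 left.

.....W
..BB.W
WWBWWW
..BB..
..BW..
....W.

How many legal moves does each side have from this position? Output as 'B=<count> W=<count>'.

-- B to move --
(0,4): no bracket -> illegal
(1,0): flips 1 -> legal
(1,1): no bracket -> illegal
(1,4): flips 1 -> legal
(3,0): flips 1 -> legal
(3,1): no bracket -> illegal
(3,4): flips 1 -> legal
(3,5): flips 1 -> legal
(4,4): flips 1 -> legal
(4,5): no bracket -> illegal
(5,2): no bracket -> illegal
(5,3): flips 1 -> legal
(5,5): no bracket -> illegal
B mobility = 7
-- W to move --
(0,1): flips 1 -> legal
(0,2): flips 1 -> legal
(0,3): flips 2 -> legal
(0,4): no bracket -> illegal
(1,1): no bracket -> illegal
(1,4): no bracket -> illegal
(3,1): no bracket -> illegal
(3,4): no bracket -> illegal
(4,1): flips 2 -> legal
(4,4): no bracket -> illegal
(5,1): flips 2 -> legal
(5,2): no bracket -> illegal
(5,3): no bracket -> illegal
W mobility = 5

Answer: B=7 W=5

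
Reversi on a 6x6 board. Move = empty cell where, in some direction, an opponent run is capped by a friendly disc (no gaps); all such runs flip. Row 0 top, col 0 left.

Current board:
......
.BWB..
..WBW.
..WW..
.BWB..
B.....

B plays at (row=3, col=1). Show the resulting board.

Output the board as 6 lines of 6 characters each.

Place B at (3,1); scan 8 dirs for brackets.
Dir NW: first cell '.' (not opp) -> no flip
Dir N: first cell '.' (not opp) -> no flip
Dir NE: opp run (2,2) capped by B -> flip
Dir W: first cell '.' (not opp) -> no flip
Dir E: opp run (3,2) (3,3), next='.' -> no flip
Dir SW: first cell '.' (not opp) -> no flip
Dir S: first cell 'B' (not opp) -> no flip
Dir SE: opp run (4,2), next='.' -> no flip
All flips: (2,2)

Answer: ......
.BWB..
..BBW.
.BWW..
.BWB..
B.....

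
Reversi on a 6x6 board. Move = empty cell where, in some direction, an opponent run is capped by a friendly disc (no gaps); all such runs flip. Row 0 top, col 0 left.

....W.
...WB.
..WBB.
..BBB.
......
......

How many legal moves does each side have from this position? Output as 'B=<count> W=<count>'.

-- B to move --
(0,2): flips 1 -> legal
(0,3): flips 1 -> legal
(0,5): no bracket -> illegal
(1,1): flips 1 -> legal
(1,2): flips 2 -> legal
(1,5): no bracket -> illegal
(2,1): flips 1 -> legal
(3,1): no bracket -> illegal
B mobility = 5
-- W to move --
(0,3): no bracket -> illegal
(0,5): no bracket -> illegal
(1,2): no bracket -> illegal
(1,5): flips 1 -> legal
(2,1): no bracket -> illegal
(2,5): flips 2 -> legal
(3,1): no bracket -> illegal
(3,5): flips 1 -> legal
(4,1): no bracket -> illegal
(4,2): flips 1 -> legal
(4,3): flips 2 -> legal
(4,4): flips 4 -> legal
(4,5): no bracket -> illegal
W mobility = 6

Answer: B=5 W=6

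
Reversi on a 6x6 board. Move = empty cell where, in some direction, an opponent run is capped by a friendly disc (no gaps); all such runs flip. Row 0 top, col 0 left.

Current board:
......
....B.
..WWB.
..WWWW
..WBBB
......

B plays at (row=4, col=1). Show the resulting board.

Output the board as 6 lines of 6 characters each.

Place B at (4,1); scan 8 dirs for brackets.
Dir NW: first cell '.' (not opp) -> no flip
Dir N: first cell '.' (not opp) -> no flip
Dir NE: opp run (3,2) (2,3) capped by B -> flip
Dir W: first cell '.' (not opp) -> no flip
Dir E: opp run (4,2) capped by B -> flip
Dir SW: first cell '.' (not opp) -> no flip
Dir S: first cell '.' (not opp) -> no flip
Dir SE: first cell '.' (not opp) -> no flip
All flips: (2,3) (3,2) (4,2)

Answer: ......
....B.
..WBB.
..BWWW
.BBBBB
......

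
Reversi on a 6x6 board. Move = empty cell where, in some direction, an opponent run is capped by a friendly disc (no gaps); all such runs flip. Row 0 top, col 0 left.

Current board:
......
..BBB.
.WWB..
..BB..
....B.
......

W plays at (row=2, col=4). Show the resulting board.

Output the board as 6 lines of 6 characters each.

Answer: ......
..BBB.
.WWWW.
..BB..
....B.
......

Derivation:
Place W at (2,4); scan 8 dirs for brackets.
Dir NW: opp run (1,3), next='.' -> no flip
Dir N: opp run (1,4), next='.' -> no flip
Dir NE: first cell '.' (not opp) -> no flip
Dir W: opp run (2,3) capped by W -> flip
Dir E: first cell '.' (not opp) -> no flip
Dir SW: opp run (3,3), next='.' -> no flip
Dir S: first cell '.' (not opp) -> no flip
Dir SE: first cell '.' (not opp) -> no flip
All flips: (2,3)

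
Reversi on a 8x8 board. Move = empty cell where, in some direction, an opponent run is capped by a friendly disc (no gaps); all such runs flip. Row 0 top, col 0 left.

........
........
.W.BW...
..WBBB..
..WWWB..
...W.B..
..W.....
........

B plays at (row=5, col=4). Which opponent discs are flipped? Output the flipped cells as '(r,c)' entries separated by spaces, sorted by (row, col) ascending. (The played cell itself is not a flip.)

Answer: (4,4)

Derivation:
Dir NW: opp run (4,3) (3,2) (2,1), next='.' -> no flip
Dir N: opp run (4,4) capped by B -> flip
Dir NE: first cell 'B' (not opp) -> no flip
Dir W: opp run (5,3), next='.' -> no flip
Dir E: first cell 'B' (not opp) -> no flip
Dir SW: first cell '.' (not opp) -> no flip
Dir S: first cell '.' (not opp) -> no flip
Dir SE: first cell '.' (not opp) -> no flip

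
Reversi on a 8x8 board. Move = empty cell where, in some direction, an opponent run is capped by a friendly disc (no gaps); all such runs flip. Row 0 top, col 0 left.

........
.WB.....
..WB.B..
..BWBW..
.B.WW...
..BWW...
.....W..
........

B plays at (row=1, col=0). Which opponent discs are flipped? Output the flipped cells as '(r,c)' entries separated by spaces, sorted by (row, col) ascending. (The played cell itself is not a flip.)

Dir NW: edge -> no flip
Dir N: first cell '.' (not opp) -> no flip
Dir NE: first cell '.' (not opp) -> no flip
Dir W: edge -> no flip
Dir E: opp run (1,1) capped by B -> flip
Dir SW: edge -> no flip
Dir S: first cell '.' (not opp) -> no flip
Dir SE: first cell '.' (not opp) -> no flip

Answer: (1,1)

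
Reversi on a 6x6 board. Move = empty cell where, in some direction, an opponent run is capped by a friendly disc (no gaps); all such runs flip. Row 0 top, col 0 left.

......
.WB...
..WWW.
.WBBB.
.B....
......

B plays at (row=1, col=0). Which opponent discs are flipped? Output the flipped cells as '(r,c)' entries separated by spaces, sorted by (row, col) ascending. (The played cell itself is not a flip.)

Answer: (1,1)

Derivation:
Dir NW: edge -> no flip
Dir N: first cell '.' (not opp) -> no flip
Dir NE: first cell '.' (not opp) -> no flip
Dir W: edge -> no flip
Dir E: opp run (1,1) capped by B -> flip
Dir SW: edge -> no flip
Dir S: first cell '.' (not opp) -> no flip
Dir SE: first cell '.' (not opp) -> no flip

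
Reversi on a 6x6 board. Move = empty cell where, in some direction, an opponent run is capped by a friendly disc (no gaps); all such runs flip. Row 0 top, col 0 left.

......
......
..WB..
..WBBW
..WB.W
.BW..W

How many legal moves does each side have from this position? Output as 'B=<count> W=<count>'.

Answer: B=5 W=7

Derivation:
-- B to move --
(1,1): flips 1 -> legal
(1,2): no bracket -> illegal
(1,3): no bracket -> illegal
(2,1): flips 2 -> legal
(2,4): no bracket -> illegal
(2,5): no bracket -> illegal
(3,1): flips 1 -> legal
(4,1): flips 2 -> legal
(4,4): no bracket -> illegal
(5,3): flips 1 -> legal
(5,4): no bracket -> illegal
B mobility = 5
-- W to move --
(1,2): flips 2 -> legal
(1,3): no bracket -> illegal
(1,4): flips 1 -> legal
(2,4): flips 2 -> legal
(2,5): flips 2 -> legal
(4,0): no bracket -> illegal
(4,1): no bracket -> illegal
(4,4): flips 2 -> legal
(5,0): flips 1 -> legal
(5,3): no bracket -> illegal
(5,4): flips 1 -> legal
W mobility = 7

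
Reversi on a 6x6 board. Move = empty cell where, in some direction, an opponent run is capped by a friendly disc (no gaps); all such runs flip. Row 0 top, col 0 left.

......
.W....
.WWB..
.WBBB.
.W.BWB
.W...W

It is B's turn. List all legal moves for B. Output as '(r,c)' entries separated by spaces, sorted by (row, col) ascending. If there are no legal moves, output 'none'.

(0,0): flips 2 -> legal
(0,1): no bracket -> illegal
(0,2): no bracket -> illegal
(1,0): flips 1 -> legal
(1,2): flips 1 -> legal
(1,3): no bracket -> illegal
(2,0): flips 2 -> legal
(3,0): flips 1 -> legal
(3,5): no bracket -> illegal
(4,0): no bracket -> illegal
(4,2): no bracket -> illegal
(5,0): flips 1 -> legal
(5,2): no bracket -> illegal
(5,3): no bracket -> illegal
(5,4): flips 1 -> legal

Answer: (0,0) (1,0) (1,2) (2,0) (3,0) (5,0) (5,4)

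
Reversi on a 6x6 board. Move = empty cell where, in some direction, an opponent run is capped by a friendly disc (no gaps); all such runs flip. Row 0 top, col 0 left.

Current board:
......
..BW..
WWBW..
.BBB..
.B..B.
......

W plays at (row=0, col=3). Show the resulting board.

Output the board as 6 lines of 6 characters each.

Answer: ...W..
..WW..
WWBW..
.BBB..
.B..B.
......

Derivation:
Place W at (0,3); scan 8 dirs for brackets.
Dir NW: edge -> no flip
Dir N: edge -> no flip
Dir NE: edge -> no flip
Dir W: first cell '.' (not opp) -> no flip
Dir E: first cell '.' (not opp) -> no flip
Dir SW: opp run (1,2) capped by W -> flip
Dir S: first cell 'W' (not opp) -> no flip
Dir SE: first cell '.' (not opp) -> no flip
All flips: (1,2)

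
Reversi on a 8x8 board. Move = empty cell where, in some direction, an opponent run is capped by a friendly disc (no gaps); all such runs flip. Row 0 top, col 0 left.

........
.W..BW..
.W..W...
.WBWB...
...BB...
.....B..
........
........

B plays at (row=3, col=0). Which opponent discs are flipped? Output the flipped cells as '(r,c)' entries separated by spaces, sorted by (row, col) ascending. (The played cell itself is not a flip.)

Answer: (3,1)

Derivation:
Dir NW: edge -> no flip
Dir N: first cell '.' (not opp) -> no flip
Dir NE: opp run (2,1), next='.' -> no flip
Dir W: edge -> no flip
Dir E: opp run (3,1) capped by B -> flip
Dir SW: edge -> no flip
Dir S: first cell '.' (not opp) -> no flip
Dir SE: first cell '.' (not opp) -> no flip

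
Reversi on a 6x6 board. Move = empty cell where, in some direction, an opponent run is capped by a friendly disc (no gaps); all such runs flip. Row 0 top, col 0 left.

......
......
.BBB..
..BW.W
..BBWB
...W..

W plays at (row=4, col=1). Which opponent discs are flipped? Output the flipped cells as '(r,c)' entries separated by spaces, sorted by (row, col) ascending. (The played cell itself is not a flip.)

Dir NW: first cell '.' (not opp) -> no flip
Dir N: first cell '.' (not opp) -> no flip
Dir NE: opp run (3,2) (2,3), next='.' -> no flip
Dir W: first cell '.' (not opp) -> no flip
Dir E: opp run (4,2) (4,3) capped by W -> flip
Dir SW: first cell '.' (not opp) -> no flip
Dir S: first cell '.' (not opp) -> no flip
Dir SE: first cell '.' (not opp) -> no flip

Answer: (4,2) (4,3)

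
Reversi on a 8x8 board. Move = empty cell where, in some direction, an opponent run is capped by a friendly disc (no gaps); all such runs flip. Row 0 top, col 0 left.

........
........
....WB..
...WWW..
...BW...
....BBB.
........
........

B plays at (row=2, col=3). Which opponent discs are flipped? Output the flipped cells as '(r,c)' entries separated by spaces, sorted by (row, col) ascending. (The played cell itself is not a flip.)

Dir NW: first cell '.' (not opp) -> no flip
Dir N: first cell '.' (not opp) -> no flip
Dir NE: first cell '.' (not opp) -> no flip
Dir W: first cell '.' (not opp) -> no flip
Dir E: opp run (2,4) capped by B -> flip
Dir SW: first cell '.' (not opp) -> no flip
Dir S: opp run (3,3) capped by B -> flip
Dir SE: opp run (3,4), next='.' -> no flip

Answer: (2,4) (3,3)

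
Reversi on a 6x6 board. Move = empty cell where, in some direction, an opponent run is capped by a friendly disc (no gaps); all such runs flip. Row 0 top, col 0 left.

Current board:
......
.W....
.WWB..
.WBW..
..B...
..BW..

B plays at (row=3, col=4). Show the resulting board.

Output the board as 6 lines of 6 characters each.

Place B at (3,4); scan 8 dirs for brackets.
Dir NW: first cell 'B' (not opp) -> no flip
Dir N: first cell '.' (not opp) -> no flip
Dir NE: first cell '.' (not opp) -> no flip
Dir W: opp run (3,3) capped by B -> flip
Dir E: first cell '.' (not opp) -> no flip
Dir SW: first cell '.' (not opp) -> no flip
Dir S: first cell '.' (not opp) -> no flip
Dir SE: first cell '.' (not opp) -> no flip
All flips: (3,3)

Answer: ......
.W....
.WWB..
.WBBB.
..B...
..BW..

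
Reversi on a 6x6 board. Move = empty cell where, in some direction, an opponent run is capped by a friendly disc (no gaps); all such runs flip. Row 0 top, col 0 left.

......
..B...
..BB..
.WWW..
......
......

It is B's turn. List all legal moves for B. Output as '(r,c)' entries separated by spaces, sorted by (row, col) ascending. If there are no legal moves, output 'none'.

(2,0): no bracket -> illegal
(2,1): no bracket -> illegal
(2,4): no bracket -> illegal
(3,0): no bracket -> illegal
(3,4): no bracket -> illegal
(4,0): flips 1 -> legal
(4,1): flips 1 -> legal
(4,2): flips 1 -> legal
(4,3): flips 1 -> legal
(4,4): flips 1 -> legal

Answer: (4,0) (4,1) (4,2) (4,3) (4,4)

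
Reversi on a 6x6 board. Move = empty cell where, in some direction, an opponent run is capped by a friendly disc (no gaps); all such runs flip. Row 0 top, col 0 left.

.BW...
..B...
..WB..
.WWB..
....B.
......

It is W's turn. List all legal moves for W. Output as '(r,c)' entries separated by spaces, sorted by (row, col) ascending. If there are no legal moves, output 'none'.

(0,0): flips 1 -> legal
(0,3): no bracket -> illegal
(1,0): no bracket -> illegal
(1,1): no bracket -> illegal
(1,3): no bracket -> illegal
(1,4): flips 1 -> legal
(2,1): no bracket -> illegal
(2,4): flips 1 -> legal
(3,4): flips 1 -> legal
(3,5): no bracket -> illegal
(4,2): no bracket -> illegal
(4,3): no bracket -> illegal
(4,5): no bracket -> illegal
(5,3): no bracket -> illegal
(5,4): no bracket -> illegal
(5,5): flips 2 -> legal

Answer: (0,0) (1,4) (2,4) (3,4) (5,5)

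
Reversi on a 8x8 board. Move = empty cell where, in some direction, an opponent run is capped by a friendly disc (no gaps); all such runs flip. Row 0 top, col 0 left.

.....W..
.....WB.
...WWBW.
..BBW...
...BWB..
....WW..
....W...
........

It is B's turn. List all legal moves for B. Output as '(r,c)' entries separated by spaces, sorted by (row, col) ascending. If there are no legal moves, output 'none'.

(0,4): no bracket -> illegal
(0,6): flips 2 -> legal
(1,2): flips 2 -> legal
(1,3): flips 1 -> legal
(1,4): flips 2 -> legal
(1,7): no bracket -> illegal
(2,2): flips 2 -> legal
(2,7): flips 1 -> legal
(3,5): flips 1 -> legal
(3,6): flips 1 -> legal
(3,7): no bracket -> illegal
(4,6): no bracket -> illegal
(5,3): no bracket -> illegal
(5,6): no bracket -> illegal
(6,3): flips 1 -> legal
(6,5): flips 2 -> legal
(6,6): flips 2 -> legal
(7,3): no bracket -> illegal
(7,4): no bracket -> illegal
(7,5): no bracket -> illegal

Answer: (0,6) (1,2) (1,3) (1,4) (2,2) (2,7) (3,5) (3,6) (6,3) (6,5) (6,6)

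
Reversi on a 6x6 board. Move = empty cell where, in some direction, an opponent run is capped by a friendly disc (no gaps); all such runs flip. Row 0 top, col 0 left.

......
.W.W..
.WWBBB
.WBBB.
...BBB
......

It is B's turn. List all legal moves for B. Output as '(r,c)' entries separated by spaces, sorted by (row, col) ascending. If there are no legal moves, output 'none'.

Answer: (0,0) (0,2) (0,3) (1,0) (1,2) (2,0) (3,0)

Derivation:
(0,0): flips 2 -> legal
(0,1): no bracket -> illegal
(0,2): flips 1 -> legal
(0,3): flips 1 -> legal
(0,4): no bracket -> illegal
(1,0): flips 1 -> legal
(1,2): flips 1 -> legal
(1,4): no bracket -> illegal
(2,0): flips 2 -> legal
(3,0): flips 1 -> legal
(4,0): no bracket -> illegal
(4,1): no bracket -> illegal
(4,2): no bracket -> illegal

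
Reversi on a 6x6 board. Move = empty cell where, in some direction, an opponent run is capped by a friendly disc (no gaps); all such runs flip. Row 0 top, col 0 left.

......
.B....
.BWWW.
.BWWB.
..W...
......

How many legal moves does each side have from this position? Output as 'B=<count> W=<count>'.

Answer: B=7 W=8

Derivation:
-- B to move --
(1,2): flips 1 -> legal
(1,3): flips 1 -> legal
(1,4): flips 1 -> legal
(1,5): no bracket -> illegal
(2,5): flips 3 -> legal
(3,5): no bracket -> illegal
(4,1): no bracket -> illegal
(4,3): flips 1 -> legal
(4,4): flips 2 -> legal
(5,1): no bracket -> illegal
(5,2): no bracket -> illegal
(5,3): flips 1 -> legal
B mobility = 7
-- W to move --
(0,0): flips 1 -> legal
(0,1): no bracket -> illegal
(0,2): no bracket -> illegal
(1,0): flips 1 -> legal
(1,2): no bracket -> illegal
(2,0): flips 2 -> legal
(2,5): no bracket -> illegal
(3,0): flips 1 -> legal
(3,5): flips 1 -> legal
(4,0): flips 1 -> legal
(4,1): no bracket -> illegal
(4,3): no bracket -> illegal
(4,4): flips 1 -> legal
(4,5): flips 1 -> legal
W mobility = 8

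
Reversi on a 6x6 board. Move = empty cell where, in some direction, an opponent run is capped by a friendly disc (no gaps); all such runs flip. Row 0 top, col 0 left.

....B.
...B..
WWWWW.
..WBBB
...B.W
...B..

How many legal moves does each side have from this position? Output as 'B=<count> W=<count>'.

Answer: B=7 W=6

Derivation:
-- B to move --
(1,0): flips 2 -> legal
(1,1): flips 1 -> legal
(1,2): flips 1 -> legal
(1,4): flips 1 -> legal
(1,5): flips 1 -> legal
(2,5): no bracket -> illegal
(3,0): no bracket -> illegal
(3,1): flips 2 -> legal
(4,1): no bracket -> illegal
(4,2): no bracket -> illegal
(4,4): no bracket -> illegal
(5,4): no bracket -> illegal
(5,5): flips 1 -> legal
B mobility = 7
-- W to move --
(0,2): flips 1 -> legal
(0,3): flips 1 -> legal
(0,5): no bracket -> illegal
(1,2): no bracket -> illegal
(1,4): no bracket -> illegal
(1,5): no bracket -> illegal
(2,5): flips 1 -> legal
(4,2): flips 1 -> legal
(4,4): flips 2 -> legal
(5,2): no bracket -> illegal
(5,4): flips 1 -> legal
W mobility = 6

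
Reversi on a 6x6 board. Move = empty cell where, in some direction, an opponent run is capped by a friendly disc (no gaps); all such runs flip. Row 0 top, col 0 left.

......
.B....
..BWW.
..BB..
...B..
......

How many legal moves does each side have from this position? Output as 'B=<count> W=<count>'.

Answer: B=4 W=4

Derivation:
-- B to move --
(1,2): no bracket -> illegal
(1,3): flips 1 -> legal
(1,4): flips 1 -> legal
(1,5): flips 1 -> legal
(2,5): flips 2 -> legal
(3,4): no bracket -> illegal
(3,5): no bracket -> illegal
B mobility = 4
-- W to move --
(0,0): no bracket -> illegal
(0,1): no bracket -> illegal
(0,2): no bracket -> illegal
(1,0): no bracket -> illegal
(1,2): no bracket -> illegal
(1,3): no bracket -> illegal
(2,0): no bracket -> illegal
(2,1): flips 1 -> legal
(3,1): no bracket -> illegal
(3,4): no bracket -> illegal
(4,1): flips 1 -> legal
(4,2): flips 1 -> legal
(4,4): no bracket -> illegal
(5,2): no bracket -> illegal
(5,3): flips 2 -> legal
(5,4): no bracket -> illegal
W mobility = 4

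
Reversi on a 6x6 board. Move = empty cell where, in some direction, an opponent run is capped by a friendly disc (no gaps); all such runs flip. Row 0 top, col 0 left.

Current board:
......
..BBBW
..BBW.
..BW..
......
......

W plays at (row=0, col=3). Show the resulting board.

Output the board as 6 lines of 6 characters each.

Place W at (0,3); scan 8 dirs for brackets.
Dir NW: edge -> no flip
Dir N: edge -> no flip
Dir NE: edge -> no flip
Dir W: first cell '.' (not opp) -> no flip
Dir E: first cell '.' (not opp) -> no flip
Dir SW: opp run (1,2), next='.' -> no flip
Dir S: opp run (1,3) (2,3) capped by W -> flip
Dir SE: opp run (1,4), next='.' -> no flip
All flips: (1,3) (2,3)

Answer: ...W..
..BWBW
..BWW.
..BW..
......
......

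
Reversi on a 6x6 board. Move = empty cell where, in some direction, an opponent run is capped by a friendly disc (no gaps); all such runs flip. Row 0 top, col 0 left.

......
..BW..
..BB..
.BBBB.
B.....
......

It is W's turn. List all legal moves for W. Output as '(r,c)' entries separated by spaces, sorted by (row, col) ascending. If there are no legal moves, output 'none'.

Answer: (1,1) (4,3)

Derivation:
(0,1): no bracket -> illegal
(0,2): no bracket -> illegal
(0,3): no bracket -> illegal
(1,1): flips 1 -> legal
(1,4): no bracket -> illegal
(2,0): no bracket -> illegal
(2,1): no bracket -> illegal
(2,4): no bracket -> illegal
(2,5): no bracket -> illegal
(3,0): no bracket -> illegal
(3,5): no bracket -> illegal
(4,1): no bracket -> illegal
(4,2): no bracket -> illegal
(4,3): flips 2 -> legal
(4,4): no bracket -> illegal
(4,5): no bracket -> illegal
(5,0): no bracket -> illegal
(5,1): no bracket -> illegal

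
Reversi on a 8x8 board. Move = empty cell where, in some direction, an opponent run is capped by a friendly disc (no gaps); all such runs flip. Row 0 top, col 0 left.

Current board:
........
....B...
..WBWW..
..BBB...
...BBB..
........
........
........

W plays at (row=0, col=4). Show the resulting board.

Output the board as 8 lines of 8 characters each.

Answer: ....W...
....W...
..WBWW..
..BBB...
...BBB..
........
........
........

Derivation:
Place W at (0,4); scan 8 dirs for brackets.
Dir NW: edge -> no flip
Dir N: edge -> no flip
Dir NE: edge -> no flip
Dir W: first cell '.' (not opp) -> no flip
Dir E: first cell '.' (not opp) -> no flip
Dir SW: first cell '.' (not opp) -> no flip
Dir S: opp run (1,4) capped by W -> flip
Dir SE: first cell '.' (not opp) -> no flip
All flips: (1,4)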